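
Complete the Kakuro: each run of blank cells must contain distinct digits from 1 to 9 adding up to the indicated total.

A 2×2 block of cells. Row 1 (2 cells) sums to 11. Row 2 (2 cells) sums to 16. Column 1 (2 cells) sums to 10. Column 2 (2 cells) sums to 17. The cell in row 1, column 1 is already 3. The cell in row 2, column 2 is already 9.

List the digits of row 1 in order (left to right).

16 in 2 cells must be {7,9}; 17 in 2 cells must be {8,9}.
(1,2) = 11 − 3 = 8 completes the 11 across.
(2,1) = 16 − 9 = 7 completes the 16 across.

3, 8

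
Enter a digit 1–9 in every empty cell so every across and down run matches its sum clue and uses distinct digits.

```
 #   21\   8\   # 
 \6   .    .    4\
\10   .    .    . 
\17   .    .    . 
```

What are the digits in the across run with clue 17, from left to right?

9 5 3

4 in 2 cells must be {1,3}.
Nothing is forced directly, so branch on R1C1, whose candidates are 4 or 5. If R1C1 = 4: that forces R1C2 = 2, after which R2C1 would have to be in {1,2,3,4,5,6,7} for the 10 across but in {8,9} for the 21 down — contradiction. So R1C1 = 5.
R1C2 = 6 − 5 = 1 completes the 6 across.
Given what's placed, R2C1 must be 7 to fit the 10 across and 21 down.
R2C2 = 2: the only remaining digit allowed by both the 10 across and the 8 down.
R2C3 = 10 − 9 = 1 completes the 10 across.
R3C1 = 21 − 12 = 9 completes the 21 down.
R3C2 = 8 − 3 = 5 completes the 8 down.
R3C3 = 17 − 14 = 3 completes the 17 across.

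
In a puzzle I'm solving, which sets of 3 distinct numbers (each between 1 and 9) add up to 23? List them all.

{6,8,9}

3 distinct digits from 1–9 sum between 6 and 24.
Only one set works: {6,8,9}.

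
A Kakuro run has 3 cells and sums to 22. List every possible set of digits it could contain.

3 distinct digits from 1–9 sum between 6 and 24.

{5,8,9}; {6,7,9}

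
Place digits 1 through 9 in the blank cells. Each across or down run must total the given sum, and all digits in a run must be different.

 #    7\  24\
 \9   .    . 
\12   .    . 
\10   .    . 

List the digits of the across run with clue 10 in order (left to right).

1 9

7 in 3 cells must be {1,2,4}; 24 in 3 cells must be {7,8,9}.
The 12 across and the 7 down share only 4, so R2C1 = 4.
R2C2 = 12 − 4 = 8 completes the 12 across.
Given what's placed, R1C2 must be 7 to fit the 9 across and 24 down.
R3C2 = 24 − 15 = 9 completes the 24 down.
R1C1 = 9 − 7 = 2 completes the 9 across.
R3C1 = 10 − 9 = 1 completes the 10 across.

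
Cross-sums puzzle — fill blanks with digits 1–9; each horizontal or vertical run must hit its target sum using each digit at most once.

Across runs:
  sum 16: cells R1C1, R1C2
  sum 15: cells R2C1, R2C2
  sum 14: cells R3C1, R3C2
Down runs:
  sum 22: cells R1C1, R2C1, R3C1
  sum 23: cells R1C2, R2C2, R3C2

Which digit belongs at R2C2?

6

16 in 2 cells must be {7,9}; 23 in 3 cells must be {6,8,9}.
The 16 across and the 23 down share only 9, so R1C2 = 9.
R1C1 = 16 − 9 = 7 completes the 16 across.
Nothing is forced directly, so branch on R2C1, whose candidates are 6 or 9. If R2C1 = 6: then R2C2 would have to be in {9} for the 15 across but in {6,8} for the 23 down — contradiction. So R2C1 = 9.
R2C2 = 15 − 9 = 6 completes the 15 across.
R3C1 = 22 − 16 = 6 completes the 22 down.
R3C2 = 14 − 6 = 8 completes the 14 across.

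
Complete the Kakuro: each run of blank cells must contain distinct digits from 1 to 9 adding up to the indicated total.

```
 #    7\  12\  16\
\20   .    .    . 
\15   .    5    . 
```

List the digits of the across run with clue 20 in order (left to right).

4, 7, 9

16 in 2 cells must be {7,9}.
R1C2 = 12 − 5 = 7 completes the 12 down.
Given what's placed, R1C3 must be 9 to fit the 20 across and 16 down.
R2C3 = 16 − 9 = 7 completes the 16 down.
R1C1 = 20 − 16 = 4 completes the 20 across.
R2C1 = 15 − 12 = 3 completes the 15 across.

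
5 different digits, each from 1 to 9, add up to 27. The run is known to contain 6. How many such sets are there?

6

5 distinct digits from 1–9 sum between 15 and 35.
Keeping only sets containing 6.
Enumerating: {1,3,6,8,9}, {1,4,6,7,9}, {1,5,6,7,8}, {2,3,6,7,9}, {2,4,6,7,8}, {3,4,5,6,9}.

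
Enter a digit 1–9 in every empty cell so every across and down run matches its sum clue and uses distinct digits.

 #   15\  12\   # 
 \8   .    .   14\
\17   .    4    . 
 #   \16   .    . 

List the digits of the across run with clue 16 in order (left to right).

7, 9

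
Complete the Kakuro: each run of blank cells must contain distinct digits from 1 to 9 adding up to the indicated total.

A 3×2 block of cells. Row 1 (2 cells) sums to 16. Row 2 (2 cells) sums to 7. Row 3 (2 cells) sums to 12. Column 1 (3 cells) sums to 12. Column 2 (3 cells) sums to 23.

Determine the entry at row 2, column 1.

16 in 2 cells must be {7,9}; 23 in 3 cells must be {6,8,9}.
The 16 across and the 23 down share only 9, so (1,2) = 9.
Given what's placed, (2,2) must be 6 to fit the 7 across and 23 down.
(3,2) = 23 − 15 = 8 completes the 23 down.
(1,1) = 16 − 9 = 7 completes the 16 across.
(2,1) = 7 − 6 = 1 completes the 7 across.
(3,1) = 12 − 8 = 4 completes the 12 across.

1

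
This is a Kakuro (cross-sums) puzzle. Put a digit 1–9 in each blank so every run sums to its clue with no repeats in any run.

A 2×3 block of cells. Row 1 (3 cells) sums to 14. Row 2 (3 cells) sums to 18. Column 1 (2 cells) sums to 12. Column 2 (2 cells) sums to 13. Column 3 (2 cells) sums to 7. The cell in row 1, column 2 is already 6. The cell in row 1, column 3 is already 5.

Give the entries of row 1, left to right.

3 6 5

(1,1) = 14 − 11 = 3 completes the 14 across.
(2,1) = 12 − 3 = 9 completes the 12 down.
(2,2) = 13 − 6 = 7 completes the 13 down.
(2,3) = 18 − 16 = 2 completes the 18 across.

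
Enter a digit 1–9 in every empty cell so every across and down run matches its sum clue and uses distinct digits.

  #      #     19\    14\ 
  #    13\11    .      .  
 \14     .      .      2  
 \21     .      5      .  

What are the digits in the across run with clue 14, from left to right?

4 8 2

R2C2 = 8: the only remaining digit allowed by both the 14 across and the 19 down.
R1C2 = 19 − 13 = 6 completes the 19 down.
R1C3 = 11 − 6 = 5 completes the 11 across.
R2C1 = 14 − 10 = 4 completes the 14 across.
R3C1 = 13 − 4 = 9 completes the 13 down.
R3C3 = 21 − 14 = 7 completes the 21 across.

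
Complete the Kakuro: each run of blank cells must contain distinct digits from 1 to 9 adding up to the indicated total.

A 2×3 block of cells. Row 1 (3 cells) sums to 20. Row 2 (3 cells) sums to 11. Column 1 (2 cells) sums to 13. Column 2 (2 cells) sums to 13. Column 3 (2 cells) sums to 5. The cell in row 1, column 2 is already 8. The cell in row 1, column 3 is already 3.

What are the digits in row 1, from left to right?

9, 8, 3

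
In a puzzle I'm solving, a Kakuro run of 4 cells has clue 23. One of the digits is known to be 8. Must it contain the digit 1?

Counterexample: {2,4,8,9} sums to 23 under that restriction without using 1.

No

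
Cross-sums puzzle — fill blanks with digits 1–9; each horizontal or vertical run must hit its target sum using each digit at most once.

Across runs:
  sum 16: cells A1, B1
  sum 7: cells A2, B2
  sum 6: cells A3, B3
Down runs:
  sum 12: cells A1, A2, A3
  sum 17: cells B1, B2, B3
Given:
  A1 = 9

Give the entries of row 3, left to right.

16 in 2 cells must be {7,9}.
B1 = 16 − 9 = 7 completes the 16 across.
Nothing is forced directly, so branch on A2, whose candidates are 1 or 2. If A2 = 2: then B2 would have to be in {5} for the 7 across but in {1,2,4,6,8,9} for the 17 down — contradiction. So A2 = 1.
B2 = 7 − 1 = 6 completes the 7 across.
A3 = 12 − 10 = 2 completes the 12 down.
B3 = 6 − 2 = 4 completes the 6 across.

2 4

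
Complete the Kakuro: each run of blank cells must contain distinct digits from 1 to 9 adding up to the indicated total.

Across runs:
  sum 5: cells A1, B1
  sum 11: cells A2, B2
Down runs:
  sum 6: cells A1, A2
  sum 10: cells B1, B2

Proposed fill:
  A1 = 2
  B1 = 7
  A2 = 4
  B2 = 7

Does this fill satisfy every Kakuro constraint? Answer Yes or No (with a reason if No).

No — the down run B1–B2 sums to 14, not 10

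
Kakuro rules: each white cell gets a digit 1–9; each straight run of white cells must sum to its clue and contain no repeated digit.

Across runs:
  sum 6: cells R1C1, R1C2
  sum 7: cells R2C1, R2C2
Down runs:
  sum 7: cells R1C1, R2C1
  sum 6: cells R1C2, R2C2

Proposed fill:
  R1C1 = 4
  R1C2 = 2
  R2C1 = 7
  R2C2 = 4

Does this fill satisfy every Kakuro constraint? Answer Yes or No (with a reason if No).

No — the down run R1C1–R2C1 sums to 11, not 7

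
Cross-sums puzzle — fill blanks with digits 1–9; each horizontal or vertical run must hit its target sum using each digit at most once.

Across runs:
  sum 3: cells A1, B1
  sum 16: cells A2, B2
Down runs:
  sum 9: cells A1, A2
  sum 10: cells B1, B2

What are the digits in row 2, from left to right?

7, 9

3 in 2 cells must be {1,2}; 16 in 2 cells must be {7,9}.
The 16 across and the 9 down share only 7, so A2 = 7.
B2 = 16 − 7 = 9 completes the 16 across.
A1 = 9 − 7 = 2 completes the 9 down.
B1 = 3 − 2 = 1 completes the 3 across.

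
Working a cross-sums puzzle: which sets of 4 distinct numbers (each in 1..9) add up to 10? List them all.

{1,2,3,4}

4 distinct digits from 1–9 sum between 10 and 30.
Only one set works: {1,2,3,4}.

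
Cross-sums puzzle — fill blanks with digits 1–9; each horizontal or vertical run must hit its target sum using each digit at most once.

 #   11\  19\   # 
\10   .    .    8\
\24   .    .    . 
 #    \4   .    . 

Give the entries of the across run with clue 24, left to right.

8 9 7

24 in 3 cells must be {7,8,9}; 4 in 2 cells must be {1,3}.
The 24 across and the 8 down share only 7, so R2C3 = 7.
Intersecting the 4 across with the 19 down forces R3C2 = 3.
R3C3 = 4 − 3 = 1 completes the 4 across.
R2C2 = 9: the only remaining digit allowed by both the 24 across and the 19 down.
R1C2 = 19 − 12 = 7 completes the 19 down.
R2C1 = 24 − 16 = 8 completes the 24 across.
R1C1 = 10 − 7 = 3 completes the 10 across.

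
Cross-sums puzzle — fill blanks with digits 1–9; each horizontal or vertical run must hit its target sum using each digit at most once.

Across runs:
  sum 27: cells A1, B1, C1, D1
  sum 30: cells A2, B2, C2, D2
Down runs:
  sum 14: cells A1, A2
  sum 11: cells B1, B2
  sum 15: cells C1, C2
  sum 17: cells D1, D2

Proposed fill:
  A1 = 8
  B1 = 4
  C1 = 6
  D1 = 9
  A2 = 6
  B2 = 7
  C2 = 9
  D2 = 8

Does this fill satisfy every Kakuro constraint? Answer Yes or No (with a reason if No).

Yes

Across: 8+4+6+9=27; 6+7+9+8=30. Down: 8+6=14; 4+7=11; 6+9=15; 9+8=17. No digit repeats within any run.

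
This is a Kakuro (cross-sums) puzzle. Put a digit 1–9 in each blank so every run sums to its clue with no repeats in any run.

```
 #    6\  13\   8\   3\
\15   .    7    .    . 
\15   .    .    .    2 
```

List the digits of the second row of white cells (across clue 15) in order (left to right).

4, 6, 3, 2

3 in 2 cells must be {1,2}.
R1C4 = 3 − 2 = 1 completes the 3 down.
R2C2 = 13 − 7 = 6 completes the 13 down.
R2C3 = 3: the only remaining digit allowed by both the 15 across and the 8 down.
R1C3 = 8 − 3 = 5 completes the 8 down.
R2C1 = 15 − 11 = 4 completes the 15 across.
R1C1 = 15 − 13 = 2 completes the 15 across.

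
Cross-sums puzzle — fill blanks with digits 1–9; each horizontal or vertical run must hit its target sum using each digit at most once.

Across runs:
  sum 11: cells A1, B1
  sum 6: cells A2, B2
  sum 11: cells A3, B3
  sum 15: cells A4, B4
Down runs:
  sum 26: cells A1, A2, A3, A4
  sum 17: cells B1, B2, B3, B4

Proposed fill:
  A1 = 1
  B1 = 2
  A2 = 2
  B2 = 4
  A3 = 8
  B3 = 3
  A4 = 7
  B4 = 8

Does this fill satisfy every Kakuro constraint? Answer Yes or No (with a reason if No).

No — the across run A1–B1 sums to 3, not 11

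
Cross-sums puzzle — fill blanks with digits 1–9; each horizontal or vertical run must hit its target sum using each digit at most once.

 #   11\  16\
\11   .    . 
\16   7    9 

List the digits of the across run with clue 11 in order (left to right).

16 in 2 cells must be {7,9}.
R1C1 = 11 − 7 = 4 completes the 11 down.
R1C2 = 11 − 4 = 7 completes the 11 across.

4, 7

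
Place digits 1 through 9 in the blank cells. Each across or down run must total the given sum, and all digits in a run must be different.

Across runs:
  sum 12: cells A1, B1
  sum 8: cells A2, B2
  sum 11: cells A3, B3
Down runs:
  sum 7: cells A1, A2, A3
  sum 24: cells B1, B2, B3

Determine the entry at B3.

9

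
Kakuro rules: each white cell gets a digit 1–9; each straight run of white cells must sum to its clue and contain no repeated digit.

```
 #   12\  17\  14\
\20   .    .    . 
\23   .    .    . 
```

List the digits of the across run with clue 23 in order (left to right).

9, 8, 6

23 in 3 cells must be {6,8,9}; 17 in 2 cells must be {8,9}.
Nothing is forced directly, so branch on R2C1, whose candidates are 8 or 9. If R2C1 = 8: that forces R1C1 = 4, R1C2 = 9, after which R1C3 would have to be in {7} for the 20 across but in {5,6,8,9} for the 14 down — contradiction. So R2C1 = 9.
R1C1 = 12 − 9 = 3 completes the 12 down.
Given what's placed, R2C2 must be 8 to fit the 23 across and 17 down.
R2C3 = 23 − 17 = 6 completes the 23 across.
R1C2 = 17 − 8 = 9 completes the 17 down.
R1C3 = 20 − 12 = 8 completes the 20 across.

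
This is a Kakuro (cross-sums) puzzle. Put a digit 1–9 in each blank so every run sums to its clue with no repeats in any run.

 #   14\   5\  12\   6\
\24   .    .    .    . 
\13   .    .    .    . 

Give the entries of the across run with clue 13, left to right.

5 3 4 1

Nothing is forced directly, so branch on R2C1, whose candidates are 5 or 6. If R2C1 = 6: that forces R1C1 = 8, R2C3 = 4, after which R1C3 would have to be in {1,2,3,4,5,6,7,9} for the 24 across but in {8} for the 12 down — contradiction. So R2C1 = 5.
R1C1 = 14 − 5 = 9 completes the 14 down.
Nothing is forced directly, so branch on R2C3, whose candidates are 3 or 4. If R2C3 = 3: then R1C3 would have to be in {1,2,3,4,5,6,7,8} for the 24 across but in {9} for the 12 down — contradiction. So R2C3 = 4.
R1C3 = 12 − 4 = 8 completes the 12 down.
R2C4 = 1: the only remaining digit allowed by both the 13 across and the 6 down.
R1C4 = 6 − 1 = 5 completes the 6 down.
R2C2 = 13 − 10 = 3 completes the 13 across.
R1C2 = 24 − 22 = 2 completes the 24 across.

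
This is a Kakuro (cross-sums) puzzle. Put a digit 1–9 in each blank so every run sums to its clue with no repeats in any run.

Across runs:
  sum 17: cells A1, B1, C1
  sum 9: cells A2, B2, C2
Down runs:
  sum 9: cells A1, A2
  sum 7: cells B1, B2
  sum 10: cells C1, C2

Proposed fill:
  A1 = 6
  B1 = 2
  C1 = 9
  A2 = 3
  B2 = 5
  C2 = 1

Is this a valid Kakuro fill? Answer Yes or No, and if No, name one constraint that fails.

Yes

Across: 6+2+9=17; 3+5+1=9. Down: 6+3=9; 2+5=7; 9+1=10. No digit repeats within any run.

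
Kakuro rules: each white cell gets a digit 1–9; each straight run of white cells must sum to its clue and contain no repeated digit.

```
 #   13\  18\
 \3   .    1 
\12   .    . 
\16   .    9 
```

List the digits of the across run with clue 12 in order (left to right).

3 in 2 cells must be {1,2}; 16 in 2 cells must be {7,9}.
R1C1 = 3 − 1 = 2 completes the 3 across.
R2C2 = 18 − 10 = 8 completes the 18 down.
R3C1 = 16 − 9 = 7 completes the 16 across.
R2C1 = 12 − 8 = 4 completes the 12 across.

4, 8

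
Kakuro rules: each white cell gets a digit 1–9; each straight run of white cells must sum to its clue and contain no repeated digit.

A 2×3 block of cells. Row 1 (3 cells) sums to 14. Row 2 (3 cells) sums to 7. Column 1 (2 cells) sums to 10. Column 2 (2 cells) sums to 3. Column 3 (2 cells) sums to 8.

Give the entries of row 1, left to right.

6 1 7

7 in 3 cells must be {1,2,4}; 3 in 2 cells must be {1,2}.
Nothing is forced directly, so branch on (1,2), whose candidates are 1 or 2. If (1,2) = 2: that forces (2,2) = 1, (2,3) = 2, after which (1,3) would have to be in {3,4,5,7,8,9} for the 14 across but in {6} for the 8 down — contradiction. So (1,2) = 1.
(2,2) = 3 − 1 = 2 completes the 3 down.
Given what's placed, (2,3) must be 1 to fit the 7 across and 8 down.
(1,3) = 8 − 1 = 7 completes the 8 down.
(2,1) = 7 − 3 = 4 completes the 7 across.
(1,1) = 14 − 8 = 6 completes the 14 across.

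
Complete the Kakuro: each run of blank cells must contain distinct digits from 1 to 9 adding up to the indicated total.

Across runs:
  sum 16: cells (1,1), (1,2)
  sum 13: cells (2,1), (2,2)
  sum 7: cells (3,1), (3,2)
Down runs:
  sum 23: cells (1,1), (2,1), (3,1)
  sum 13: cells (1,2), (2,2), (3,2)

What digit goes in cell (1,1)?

16 in 2 cells must be {7,9}; 23 in 3 cells must be {6,8,9}.
The 16 across and the 23 down share only 9, so (1,1) = 9.
(1,2) = 16 − 9 = 7 completes the 16 across.
Given what's placed, (3,1) must be 6 to fit the 7 across and 23 down.
(3,2) = 7 − 6 = 1 completes the 7 across.
(2,1) = 23 − 15 = 8 completes the 23 down.
(2,2) = 13 − 8 = 5 completes the 13 across.

9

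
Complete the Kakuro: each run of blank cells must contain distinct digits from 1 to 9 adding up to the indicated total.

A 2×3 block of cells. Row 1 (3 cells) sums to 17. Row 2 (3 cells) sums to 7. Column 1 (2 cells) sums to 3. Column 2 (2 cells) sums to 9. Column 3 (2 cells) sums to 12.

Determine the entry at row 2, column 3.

4

7 in 3 cells must be {1,2,4}; 3 in 2 cells must be {1,2}.
The 7 across and the 12 down share only 4, so (2,3) = 4.
(1,3) = 12 − 4 = 8 completes the 12 down.
Given what's placed, (1,1) must be 2 to fit the 17 across and 3 down.
(1,2) = 17 − 10 = 7 completes the 17 across.
(2,1) = 3 − 2 = 1 completes the 3 down.
(2,2) = 7 − 5 = 2 completes the 7 across.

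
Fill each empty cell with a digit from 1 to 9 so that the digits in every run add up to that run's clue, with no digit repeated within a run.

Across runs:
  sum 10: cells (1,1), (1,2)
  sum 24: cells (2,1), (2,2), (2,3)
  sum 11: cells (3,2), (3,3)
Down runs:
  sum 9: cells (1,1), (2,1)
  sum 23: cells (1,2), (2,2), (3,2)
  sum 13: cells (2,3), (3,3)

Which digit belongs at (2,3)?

24 in 3 cells must be {7,8,9}; 23 in 3 cells must be {6,8,9}.
Nothing is forced directly, so branch on (2,1), whose candidates are 7 or 8. If (2,1) = 8: that forces (1,1) = 1, (1,2) = 9, after which (2,2) would have to be in {7,9} for the 24 across but in {6,8} for the 23 down — contradiction. So (2,1) = 7.
(1,1) = 9 − 7 = 2 completes the 9 down.
(1,2) = 10 − 2 = 8 completes the 10 across.
(2,2) = 9: the only remaining digit allowed by both the 24 across and the 23 down.
(2,3) = 24 − 16 = 8 completes the 24 across.
(3,2) = 23 − 17 = 6 completes the 23 down.
(3,3) = 11 − 6 = 5 completes the 11 across.

8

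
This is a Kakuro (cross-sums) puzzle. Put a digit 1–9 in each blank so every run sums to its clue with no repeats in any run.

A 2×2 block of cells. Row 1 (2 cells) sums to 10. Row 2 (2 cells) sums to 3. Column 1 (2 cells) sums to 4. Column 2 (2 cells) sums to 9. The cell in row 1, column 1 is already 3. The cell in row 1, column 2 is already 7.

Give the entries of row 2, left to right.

3 in 2 cells must be {1,2}; 4 in 2 cells must be {1,3}.
(2,1) = 4 − 3 = 1 completes the 4 down.
(2,2) = 3 − 1 = 2 completes the 3 across.

1, 2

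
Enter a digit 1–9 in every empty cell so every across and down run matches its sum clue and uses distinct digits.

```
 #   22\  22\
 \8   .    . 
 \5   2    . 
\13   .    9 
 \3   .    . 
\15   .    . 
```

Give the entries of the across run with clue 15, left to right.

3 in 2 cells must be {1,2}.
R2C2 = 5 − 2 = 3 completes the 5 across.
R3C1 = 13 − 9 = 4 completes the 13 across.
R4C1 = 1: the only remaining digit allowed by both the 3 across and the 22 down.
R4C2 = 3 − 1 = 2 completes the 3 across.
R5C2 = 7: the only remaining digit allowed by both the 15 across and the 22 down.
R1C2 = 22 − 21 = 1 completes the 22 down.
R5C1 = 15 − 7 = 8 completes the 15 across.

8, 7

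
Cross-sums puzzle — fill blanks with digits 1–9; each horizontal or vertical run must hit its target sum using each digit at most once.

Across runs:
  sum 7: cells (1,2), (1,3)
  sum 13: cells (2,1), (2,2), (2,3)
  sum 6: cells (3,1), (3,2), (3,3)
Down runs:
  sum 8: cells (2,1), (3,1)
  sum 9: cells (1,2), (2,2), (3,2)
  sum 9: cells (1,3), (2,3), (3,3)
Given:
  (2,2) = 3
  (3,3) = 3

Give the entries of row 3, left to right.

6 in 3 cells must be {1,2,3}.
Nothing is forced directly, so branch on (3,1), whose candidates are 1 or 2. If (3,1) = 1: then (2,1) would have to be in {1,2,4,6,8,9} for the 13 across but in {7} for the 8 down — contradiction. So (3,1) = 2.
(2,1) = 8 − 2 = 6 completes the 8 down.
(2,3) = 13 − 9 = 4 completes the 13 across.
(3,2) = 6 − 5 = 1 completes the 6 across.
(1,2) = 9 − 4 = 5 completes the 9 down.
(1,3) = 7 − 5 = 2 completes the 7 across.

2 1 3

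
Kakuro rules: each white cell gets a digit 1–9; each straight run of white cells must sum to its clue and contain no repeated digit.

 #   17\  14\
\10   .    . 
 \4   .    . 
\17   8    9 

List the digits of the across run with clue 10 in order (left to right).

6 4

4 in 2 cells must be {1,3}; 17 in 2 cells must be {8,9}.
R2C1 = 3: the only remaining digit allowed by both the 4 across and the 17 down.
R2C2 = 4 − 3 = 1 completes the 4 across.
R1C1 = 17 − 11 = 6 completes the 17 down.
R1C2 = 10 − 6 = 4 completes the 10 across.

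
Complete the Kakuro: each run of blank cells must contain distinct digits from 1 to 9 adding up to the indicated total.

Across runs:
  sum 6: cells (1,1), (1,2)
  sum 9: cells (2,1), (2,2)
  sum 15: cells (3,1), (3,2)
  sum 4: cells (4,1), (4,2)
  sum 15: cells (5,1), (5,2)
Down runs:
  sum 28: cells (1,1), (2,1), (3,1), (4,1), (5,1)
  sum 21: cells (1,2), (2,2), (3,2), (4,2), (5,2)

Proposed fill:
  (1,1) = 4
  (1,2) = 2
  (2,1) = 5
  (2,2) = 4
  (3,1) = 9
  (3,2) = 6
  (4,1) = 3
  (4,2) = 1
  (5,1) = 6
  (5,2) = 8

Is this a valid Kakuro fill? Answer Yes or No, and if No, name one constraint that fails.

No — the across run (5,1)–(5,2) sums to 14, not 15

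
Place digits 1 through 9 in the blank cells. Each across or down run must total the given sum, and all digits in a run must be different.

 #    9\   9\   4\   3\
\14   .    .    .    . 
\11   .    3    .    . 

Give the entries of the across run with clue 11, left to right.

11 in 4 cells must be {1,2,3,5}; 4 in 2 cells must be {1,3}; 3 in 2 cells must be {1,2}.
R1C2 = 9 − 3 = 6 completes the 9 down.
Given what's placed, R2C3 must be 1 to fit the 11 across and 4 down.
Given what's placed, R2C4 must be 2 to fit the 11 across and 3 down.
R1C3 = 4 − 1 = 3 completes the 4 down.
R1C4 = 3 − 2 = 1 completes the 3 down.
R2C1 = 11 − 6 = 5 completes the 11 across.
R1C1 = 14 − 10 = 4 completes the 14 across.

5 3 1 2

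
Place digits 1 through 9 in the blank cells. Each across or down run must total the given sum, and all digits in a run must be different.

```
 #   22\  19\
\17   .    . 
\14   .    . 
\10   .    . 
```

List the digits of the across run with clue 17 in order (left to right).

9 8

17 in 2 cells must be {8,9}.
Nothing is forced directly, so branch on R1C1, whose candidates are 8 or 9. If R1C1 = 8: that forces R1C2 = 9, R3C1 = 9, after which R3C2 would have to be in {1} for the 10 across but in {2,3,4,6,7,8} for the 19 down — contradiction. So R1C1 = 9.
R1C2 = 17 − 9 = 8 completes the 17 across.
Nothing is forced directly, so branch on R2C1, whose candidates are 5 or 6 or 8. If R2C1 = 6: then R2C2 would have to be in {8} for the 14 across but in {2,4,5,6,7,9} for the 19 down — contradiction. If R2C1 = 8: that forces R2C2 = 6, after which R3C1 would have to be in {1,2,3,4,6,7,8,9} for the 10 across but in {5} for the 22 down — contradiction. So R2C1 = 5.
R2C2 = 14 − 5 = 9 completes the 14 across.
R3C1 = 22 − 14 = 8 completes the 22 down.
R3C2 = 10 − 8 = 2 completes the 10 across.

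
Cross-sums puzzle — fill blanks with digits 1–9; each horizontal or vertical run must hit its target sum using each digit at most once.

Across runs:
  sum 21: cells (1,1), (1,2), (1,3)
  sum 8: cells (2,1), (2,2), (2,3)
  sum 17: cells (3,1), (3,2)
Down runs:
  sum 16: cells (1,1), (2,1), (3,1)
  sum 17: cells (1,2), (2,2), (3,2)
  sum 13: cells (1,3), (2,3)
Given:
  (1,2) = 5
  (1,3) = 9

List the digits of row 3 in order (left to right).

17 in 2 cells must be {8,9}.
(1,1) = 21 − 14 = 7 completes the 21 across.
(2,3) = 13 − 9 = 4 completes the 13 down.
Given what's placed, (3,1) must be 8 to fit the 17 across and 16 down.
(3,2) = 17 − 8 = 9 completes the 17 across.
(2,1) = 16 − 15 = 1 completes the 16 down.
(2,2) = 8 − 5 = 3 completes the 8 across.

8 9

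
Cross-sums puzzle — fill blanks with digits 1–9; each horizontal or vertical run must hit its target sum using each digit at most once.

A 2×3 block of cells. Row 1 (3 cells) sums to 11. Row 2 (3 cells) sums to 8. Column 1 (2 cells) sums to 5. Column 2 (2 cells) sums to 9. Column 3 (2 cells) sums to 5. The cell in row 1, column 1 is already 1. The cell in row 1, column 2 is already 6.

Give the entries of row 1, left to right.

(1,3) = 11 − 7 = 4 completes the 11 across.
(2,1) = 5 − 1 = 4 completes the 5 down.
(2,2) = 9 − 6 = 3 completes the 9 down.
(2,3) = 8 − 7 = 1 completes the 8 across.

1, 6, 4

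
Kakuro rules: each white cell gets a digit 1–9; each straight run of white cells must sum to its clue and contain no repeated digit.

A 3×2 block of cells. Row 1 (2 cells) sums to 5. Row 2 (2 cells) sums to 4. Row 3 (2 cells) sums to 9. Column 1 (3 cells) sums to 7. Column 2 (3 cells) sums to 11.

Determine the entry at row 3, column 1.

2

4 in 2 cells must be {1,3}; 7 in 3 cells must be {1,2,4}.
The 4 across and the 7 down share only 1, so (2,1) = 1.
(2,2) = 4 − 1 = 3 completes the 4 across.
Nothing is forced directly, so branch on (1,1), whose candidates are 2 or 4. If (1,1) = 2: then (1,2) would have to be in {3} for the 5 across but in {1,2,6,7} for the 11 down — contradiction. So (1,1) = 4.
(1,2) = 5 − 4 = 1 completes the 5 across.
(3,1) = 7 − 5 = 2 completes the 7 down.
(3,2) = 9 − 2 = 7 completes the 9 across.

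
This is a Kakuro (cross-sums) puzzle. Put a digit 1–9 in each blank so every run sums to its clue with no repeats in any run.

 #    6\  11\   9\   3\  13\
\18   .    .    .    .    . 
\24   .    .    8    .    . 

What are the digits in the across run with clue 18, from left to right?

3 in 2 cells must be {1,2}.
R1C3 = 9 − 8 = 1 completes the 9 down.
Given what's placed, R1C4 must be 2 to fit the 18 across and 3 down.
R2C4 = 3 − 2 = 1 completes the 3 down.
Nothing is forced directly, so branch on R1C1, whose candidates are 4 or 5. If R1C1 = 5: then R2C1 would have to be in {2,3,4,5,6,7,9} for the 24 across but in {1} for the 6 down — contradiction. So R1C1 = 4.
R2C1 = 6 − 4 = 2 completes the 6 down.
No cell is forced outright now. R1C5 can only be 5 or 6 or 8 (the digits allowed by both its 18 across and its 13 down). If R1C5 = 5: that forces R1C2 = 6, after which R2C2 would have to be in {4,6,7,9} for the 24 across but in {5} for the 11 down — contradiction. If R1C5 = 8: that forces R1C2 = 3, after which R2C2 would have to be in {4,6,7,9} for the 24 across but in {8} for the 11 down — contradiction. So R1C5 = 6.
R1C2 = 18 − 13 = 5 completes the 18 across.

4 5 1 2 6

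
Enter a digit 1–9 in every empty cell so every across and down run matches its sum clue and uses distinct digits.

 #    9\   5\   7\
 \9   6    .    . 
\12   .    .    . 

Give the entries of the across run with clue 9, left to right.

6 1 2

R2C1 = 9 − 6 = 3 completes the 9 down.
No cell is forced outright now. R1C2 can only be 1 or 2 (the digits allowed by both its 9 across and its 5 down). If R1C2 = 2: that forces R1C3 = 1, after which R2C2 would have to be in {1,2,4,5,7,8} for the 12 across but in {3} for the 5 down — contradiction. So R1C2 = 1.
R1C3 = 9 − 7 = 2 completes the 9 across.
R2C2 = 5 − 1 = 4 completes the 5 down.
R2C3 = 12 − 7 = 5 completes the 12 across.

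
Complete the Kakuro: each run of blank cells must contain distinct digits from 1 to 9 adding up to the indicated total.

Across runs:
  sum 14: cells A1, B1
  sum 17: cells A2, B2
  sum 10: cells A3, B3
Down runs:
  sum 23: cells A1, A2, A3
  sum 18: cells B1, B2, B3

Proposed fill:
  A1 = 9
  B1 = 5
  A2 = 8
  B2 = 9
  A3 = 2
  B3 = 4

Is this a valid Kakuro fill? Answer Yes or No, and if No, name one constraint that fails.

No — the across run A3–B3 sums to 6, not 10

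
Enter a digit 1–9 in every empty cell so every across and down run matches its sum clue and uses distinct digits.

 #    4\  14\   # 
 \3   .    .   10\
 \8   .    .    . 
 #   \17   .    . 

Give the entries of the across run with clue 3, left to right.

3 in 2 cells must be {1,2}; 17 in 2 cells must be {8,9}; 4 in 2 cells must be {1,3}.
The 3 across and the 4 down share only 1, so R1C1 = 1.
R1C2 = 3 − 1 = 2 completes the 3 across.
R2C1 = 4 − 1 = 3 completes the 4 down.
R2C2 = 4: the only remaining digit allowed by both the 8 across and the 14 down.
R2C3 = 8 − 7 = 1 completes the 8 across.
R3C2 = 14 − 6 = 8 completes the 14 down.
R3C3 = 17 − 8 = 9 completes the 17 across.

1, 2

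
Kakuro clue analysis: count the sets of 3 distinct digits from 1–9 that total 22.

2

3 distinct digits from 1–9 sum between 6 and 24.
Enumerating: {5,8,9}, {6,7,9}.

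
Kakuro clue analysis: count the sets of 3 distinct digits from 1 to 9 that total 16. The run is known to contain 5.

3 distinct digits from 1–9 sum between 6 and 24.
Keeping only sets containing 5.
Enumerating: {2,5,9}, {3,5,8}, {4,5,7}.

3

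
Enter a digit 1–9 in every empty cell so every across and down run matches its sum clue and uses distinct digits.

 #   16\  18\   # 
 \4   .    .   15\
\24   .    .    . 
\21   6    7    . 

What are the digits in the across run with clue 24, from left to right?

9, 8, 7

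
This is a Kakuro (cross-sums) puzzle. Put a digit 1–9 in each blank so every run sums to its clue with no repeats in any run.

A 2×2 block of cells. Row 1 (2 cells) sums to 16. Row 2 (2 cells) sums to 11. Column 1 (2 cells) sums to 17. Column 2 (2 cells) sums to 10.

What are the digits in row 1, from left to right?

9 7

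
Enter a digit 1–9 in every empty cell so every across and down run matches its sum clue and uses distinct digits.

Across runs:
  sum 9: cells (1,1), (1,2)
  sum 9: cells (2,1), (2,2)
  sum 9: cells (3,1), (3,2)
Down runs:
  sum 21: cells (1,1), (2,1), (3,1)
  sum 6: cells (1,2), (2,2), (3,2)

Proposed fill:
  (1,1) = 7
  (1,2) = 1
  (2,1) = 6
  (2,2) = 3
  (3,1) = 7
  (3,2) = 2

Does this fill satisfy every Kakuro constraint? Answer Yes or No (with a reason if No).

No — the down run (1,1)–(3,1) sums to 20, not 21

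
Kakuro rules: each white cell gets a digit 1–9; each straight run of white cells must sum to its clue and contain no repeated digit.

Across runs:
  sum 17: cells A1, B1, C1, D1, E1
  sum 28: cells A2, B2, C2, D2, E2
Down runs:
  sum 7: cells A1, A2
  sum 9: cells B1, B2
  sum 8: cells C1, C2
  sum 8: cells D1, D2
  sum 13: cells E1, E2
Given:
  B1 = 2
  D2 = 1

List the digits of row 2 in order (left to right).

6 7 5 1 9

D1 = 8 − 1 = 7 completes the 8 down.
Given what's placed, E1 must be 4 to fit the 17 across and 13 down.
B2 = 9 − 2 = 7 completes the 9 down.
E2 = 13 − 4 = 9 completes the 13 down.
No cell is forced outright now. A1 can only be 1 or 3 (the digits allowed by both its 17 across and its 7 down). If A1 = 3: that forces C1 = 1, after which A2 would have to be in {3,5,6,8} for the 28 across but in {4} for the 7 down — contradiction. So A1 = 1.
C1 = 17 − 14 = 3 completes the 17 across.
A2 = 7 − 1 = 6 completes the 7 down.
C2 = 28 − 23 = 5 completes the 28 across.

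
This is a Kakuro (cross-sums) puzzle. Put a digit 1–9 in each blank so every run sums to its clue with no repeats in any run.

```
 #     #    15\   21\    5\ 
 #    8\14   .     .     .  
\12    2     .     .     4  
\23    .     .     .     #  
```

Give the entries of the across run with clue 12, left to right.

2, 1, 5, 4

23 in 3 cells must be {6,8,9}.
R1C4 = 5 − 4 = 1 completes the 5 down.
R2C3 = 5: the only remaining digit allowed by both the 12 across and the 21 down.
R3C1 = 8 − 2 = 6 completes the 8 down.
R3C3 = 9: the only remaining digit allowed by both the 23 across and the 21 down.
R1C3 = 21 − 14 = 7 completes the 21 down.
R2C2 = 12 − 11 = 1 completes the 12 across.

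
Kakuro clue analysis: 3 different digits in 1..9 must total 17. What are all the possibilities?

3 distinct digits from 1–9 sum between 6 and 24.

{1,7,9}; {2,6,9}; {2,7,8}; {3,5,9}; {3,6,8}; {4,5,8}; {4,6,7}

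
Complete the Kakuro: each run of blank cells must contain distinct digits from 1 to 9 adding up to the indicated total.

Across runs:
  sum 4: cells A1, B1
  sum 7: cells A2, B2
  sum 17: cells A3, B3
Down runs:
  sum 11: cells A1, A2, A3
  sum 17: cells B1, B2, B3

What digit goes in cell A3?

4 in 2 cells must be {1,3}; 17 in 2 cells must be {8,9}.
The 17 across and the 11 down share only 8, so A3 = 8.
B3 = 17 − 8 = 9 completes the 17 across.
Given what's placed, A1 must be 1 to fit the 4 across and 11 down.
B1 = 4 − 1 = 3 completes the 4 across.
A2 = 11 − 9 = 2 completes the 11 down.
B2 = 7 − 2 = 5 completes the 7 across.

8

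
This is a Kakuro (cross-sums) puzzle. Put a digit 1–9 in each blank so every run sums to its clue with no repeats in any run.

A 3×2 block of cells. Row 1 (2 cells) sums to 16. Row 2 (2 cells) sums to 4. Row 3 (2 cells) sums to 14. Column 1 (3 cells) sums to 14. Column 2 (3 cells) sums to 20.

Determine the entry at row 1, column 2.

16 in 2 cells must be {7,9}; 4 in 2 cells must be {1,3}.
The 4 across and the 20 down share only 3, so (2,2) = 3.
Given what's placed, (1,2) must be 9 to fit the 16 across and 20 down.
(2,1) = 4 − 3 = 1 completes the 4 across.
(3,2) = 20 − 12 = 8 completes the 20 down.
(1,1) = 16 − 9 = 7 completes the 16 across.
(3,1) = 14 − 8 = 6 completes the 14 across.

9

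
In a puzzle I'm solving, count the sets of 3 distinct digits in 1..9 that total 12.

7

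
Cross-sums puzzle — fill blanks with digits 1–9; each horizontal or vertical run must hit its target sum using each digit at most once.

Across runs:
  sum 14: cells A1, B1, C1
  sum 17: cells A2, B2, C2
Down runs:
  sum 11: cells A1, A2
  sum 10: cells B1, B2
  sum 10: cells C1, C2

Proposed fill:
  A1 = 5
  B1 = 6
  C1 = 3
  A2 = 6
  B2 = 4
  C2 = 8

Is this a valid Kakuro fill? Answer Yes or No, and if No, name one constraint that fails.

No — the across run A2–C2 sums to 18, not 17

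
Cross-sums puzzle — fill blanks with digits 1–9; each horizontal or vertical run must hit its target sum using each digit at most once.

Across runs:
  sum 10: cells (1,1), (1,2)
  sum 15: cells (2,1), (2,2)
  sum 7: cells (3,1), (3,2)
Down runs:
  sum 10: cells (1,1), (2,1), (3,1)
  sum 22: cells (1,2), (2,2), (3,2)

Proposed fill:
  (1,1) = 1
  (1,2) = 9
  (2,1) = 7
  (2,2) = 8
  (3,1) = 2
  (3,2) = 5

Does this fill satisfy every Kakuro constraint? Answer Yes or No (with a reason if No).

Yes

Across: 1+9=10; 7+8=15; 2+5=7. Down: 1+7+2=10; 9+8+5=22. No digit repeats within any run.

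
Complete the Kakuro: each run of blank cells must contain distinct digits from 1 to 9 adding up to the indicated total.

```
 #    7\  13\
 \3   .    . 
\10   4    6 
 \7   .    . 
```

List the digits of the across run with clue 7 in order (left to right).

3 in 2 cells must be {1,2}; 7 in 3 cells must be {1,2,4}.
R1C2 = 2: the only remaining digit allowed by both the 3 across and the 13 down.
R3C2 = 13 − 8 = 5 completes the 13 down.
R1C1 = 3 − 2 = 1 completes the 3 across.
R3C1 = 7 − 5 = 2 completes the 7 across.

2 5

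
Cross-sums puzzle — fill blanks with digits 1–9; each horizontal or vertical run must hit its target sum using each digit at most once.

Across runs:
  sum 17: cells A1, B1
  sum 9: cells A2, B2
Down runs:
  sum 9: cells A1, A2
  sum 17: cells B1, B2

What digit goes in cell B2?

8

17 in 2 cells must be {8,9}.
The 17 across and the 9 down share only 8, so A1 = 8.
B1 = 17 − 8 = 9 completes the 17 across.
A2 = 9 − 8 = 1 completes the 9 down.
B2 = 9 − 1 = 8 completes the 9 across.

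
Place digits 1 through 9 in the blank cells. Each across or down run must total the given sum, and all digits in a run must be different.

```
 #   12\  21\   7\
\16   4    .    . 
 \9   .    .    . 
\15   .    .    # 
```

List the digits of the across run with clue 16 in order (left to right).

4 7 5

No cell is forced outright now. R1C3 can only be 3 or 5 (the digits allowed by both its 16 across and its 7 down). If R1C3 = 3: that forces R1C2 = 9, R2C3 = 4, after which R2C2 would have to be in {2,3} for the 9 across but in {4,5,7,8} for the 21 down — contradiction. So R1C3 = 5.
R1C2 = 16 − 9 = 7 completes the 16 across.
R2C3 = 7 − 5 = 2 completes the 7 down.
Given what's placed, R2C2 must be 6 to fit the 9 across and 21 down.
R3C2 = 21 − 13 = 8 completes the 21 down.
R2C1 = 9 − 8 = 1 completes the 9 across.
R3C1 = 15 − 8 = 7 completes the 15 across.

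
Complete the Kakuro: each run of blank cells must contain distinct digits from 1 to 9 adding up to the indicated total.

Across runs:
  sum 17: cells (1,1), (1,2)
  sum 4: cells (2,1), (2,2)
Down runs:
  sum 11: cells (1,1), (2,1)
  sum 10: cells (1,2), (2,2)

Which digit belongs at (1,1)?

8

17 in 2 cells must be {8,9}; 4 in 2 cells must be {1,3}.
The 4 across and the 11 down share only 3, so (2,1) = 3.
(2,2) = 4 − 3 = 1 completes the 4 across.
(1,1) = 11 − 3 = 8 completes the 11 down.
(1,2) = 17 − 8 = 9 completes the 17 across.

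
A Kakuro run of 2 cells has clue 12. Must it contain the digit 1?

Counterexample: {3,9} sums to 12 without using 1.

No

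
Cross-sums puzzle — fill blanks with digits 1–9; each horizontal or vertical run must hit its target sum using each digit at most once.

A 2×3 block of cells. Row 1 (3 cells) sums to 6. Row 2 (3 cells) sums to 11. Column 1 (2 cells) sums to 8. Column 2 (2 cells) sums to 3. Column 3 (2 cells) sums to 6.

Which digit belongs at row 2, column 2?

6 in 3 cells must be {1,2,3}; 3 in 2 cells must be {1,2}.
Nothing is forced directly, so branch on (1,2), whose candidates are 1 or 2. If (1,2) = 2: that forces (1,3) = 1, (2,2) = 1, after which (2,3) would have to be in {2,3,4,6,7,8} for the 11 across but in {5} for the 6 down — contradiction. So (1,2) = 1.
Given what's placed, (1,3) must be 2 to fit the 6 across and 6 down.
(2,2) = 3 − 1 = 2 completes the 3 down.
(2,3) = 6 − 2 = 4 completes the 6 down.
(1,1) = 6 − 3 = 3 completes the 6 across.
(2,1) = 11 − 6 = 5 completes the 11 across.

2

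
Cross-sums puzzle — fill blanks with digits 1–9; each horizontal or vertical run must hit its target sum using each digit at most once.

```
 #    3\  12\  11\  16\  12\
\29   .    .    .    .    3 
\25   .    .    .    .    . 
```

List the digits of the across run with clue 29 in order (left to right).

3 in 2 cells must be {1,2}; 16 in 2 cells must be {7,9}.
Given what's placed, R1C1 must be 2 to fit the 29 across and 3 down.
R2C1 = 3 − 2 = 1 completes the 3 down.
R2C5 = 12 − 3 = 9 completes the 12 down.
Given what's placed, R2C4 must be 7 to fit the 25 across and 16 down.
R1C4 = 16 − 7 = 9 completes the 16 down.
Nothing is forced directly, so branch on R2C2, whose candidates are 3 or 5. If R2C2 = 3: then R1C2 would have to be in {7,8} for the 29 across but in {9} for the 12 down — contradiction. So R2C2 = 5.
R1C2 = 12 − 5 = 7 completes the 12 down.
R1C3 = 29 − 21 = 8 completes the 29 across.

2, 7, 8, 9, 3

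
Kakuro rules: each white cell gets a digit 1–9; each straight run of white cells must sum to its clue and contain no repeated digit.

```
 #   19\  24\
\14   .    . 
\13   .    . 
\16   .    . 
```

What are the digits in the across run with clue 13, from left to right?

4, 9

16 in 2 cells must be {7,9}; 24 in 3 cells must be {7,8,9}.
Nothing is forced directly, so branch on R1C2, whose candidates are 8 or 9. If R1C2 = 9: that forces R1C1 = 5, after which R3C1 would have to be in {7,9} for the 16 across but in {6,8} for the 19 down — contradiction. So R1C2 = 8.
R1C1 = 14 − 8 = 6 completes the 14 across.
Given what's placed, R3C1 must be 9 to fit the 16 across and 19 down.
R3C2 = 16 − 9 = 7 completes the 16 across.
R2C1 = 19 − 15 = 4 completes the 19 down.
R2C2 = 13 − 4 = 9 completes the 13 across.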